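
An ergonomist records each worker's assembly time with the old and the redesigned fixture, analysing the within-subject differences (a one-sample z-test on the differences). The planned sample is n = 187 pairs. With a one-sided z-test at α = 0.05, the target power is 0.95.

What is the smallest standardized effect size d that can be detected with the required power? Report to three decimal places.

Need Φ(δ − 1.645) = 0.95, so δ = 1.645 + 1.645 = 3.290.
δ = d·√n ⇒ d = δ/√n = 3.290/√187 = 0.2406.

d ≈ 0.241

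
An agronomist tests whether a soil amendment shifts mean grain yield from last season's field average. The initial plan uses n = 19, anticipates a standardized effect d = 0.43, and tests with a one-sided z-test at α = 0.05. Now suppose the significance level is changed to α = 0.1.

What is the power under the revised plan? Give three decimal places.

δ = d·√n = 0.43 × √19 = 1.8743 (unchanged). New critical value: z_{0.1} = 1.282.
Revised power = P(Z > 1.282 − δ) = Φ(0.593) = 0.7233.

Power ≈ 0.723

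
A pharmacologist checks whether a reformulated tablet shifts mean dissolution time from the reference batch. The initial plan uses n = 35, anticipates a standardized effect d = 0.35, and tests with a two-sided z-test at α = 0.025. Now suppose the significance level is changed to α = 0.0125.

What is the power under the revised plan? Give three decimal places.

Power ≈ 0.335

δ = d·√n = 0.35 × √35 = 2.0706 (unchanged). New critical value: z_{0.0063} = 2.498.
Revised power = Φ(δ − 2.498) + Φ(−δ − 2.498) = Φ(-0.427) + Φ(-4.568) = 0.3347 + 0.0000 = 0.3347.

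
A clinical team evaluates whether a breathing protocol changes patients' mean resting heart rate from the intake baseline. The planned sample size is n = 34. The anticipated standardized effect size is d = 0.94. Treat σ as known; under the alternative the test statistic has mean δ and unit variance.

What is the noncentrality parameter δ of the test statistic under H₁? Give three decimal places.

The noncentrality parameter scales effect size by the design's sample-size factor: δ = d·√n = 0.94 × √34 = 5.4811

δ ≈ 5.481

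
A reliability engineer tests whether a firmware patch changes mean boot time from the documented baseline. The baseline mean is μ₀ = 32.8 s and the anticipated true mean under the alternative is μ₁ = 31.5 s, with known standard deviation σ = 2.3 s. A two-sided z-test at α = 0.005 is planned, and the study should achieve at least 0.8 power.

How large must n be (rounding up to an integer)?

n = 42

Standardized effect: d = |μ₁ − μ₀| / σ = |31.5 − 32.8| / 2.3 = 0.5652
For power 0.8 need Φ(δ − z_{0.0025}) = 0.8, so δ = z_{0.0025} + z_{0.20} = 2.807 + 0.842 = 3.649.
(For δ > 0 the lower-tail rejection region contributes negligibly to power, so the one-term inversion is standard.)
δ = d·√n ⇒ n = (δ/d)² = (3.649 / 0.5652)² = 41.67.
Rounding up, n = 42.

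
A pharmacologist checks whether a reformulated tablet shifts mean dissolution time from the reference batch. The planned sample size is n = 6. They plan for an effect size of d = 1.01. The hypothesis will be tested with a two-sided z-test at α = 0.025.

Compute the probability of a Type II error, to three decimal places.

β ≈ 0.408

Noncentrality parameter: λ = d·√n = 1.01 × √6 = 2.4740
Critical value for a two-sided test at α = 0.025: z_{α/2} = 2.241.
Power = Φ(λ − 2.241) + Φ(−λ − 2.241) = Φ(0.233) + Φ(-4.715) = 0.5920 + 0.0000 = 0.5920.
Type II error: β = 1 − power = 1 − 0.5920 = 0.4080.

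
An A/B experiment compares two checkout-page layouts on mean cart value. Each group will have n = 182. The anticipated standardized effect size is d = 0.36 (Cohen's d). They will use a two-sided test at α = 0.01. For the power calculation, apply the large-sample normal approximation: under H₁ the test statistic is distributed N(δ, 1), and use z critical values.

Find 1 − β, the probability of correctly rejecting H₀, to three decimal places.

Power ≈ 0.805

Noncentrality parameter: δ = d·√(n/2) = 0.36 × √(182/2) = 3.4342
Critical value for a two-sided test at α = 0.01: z_{α/2} = 2.576.
Power = Φ(δ − 2.576) + Φ(−δ − 2.576) = Φ(0.858) + Φ(-6.010) = 0.8047 + 0.0000 = 0.8047.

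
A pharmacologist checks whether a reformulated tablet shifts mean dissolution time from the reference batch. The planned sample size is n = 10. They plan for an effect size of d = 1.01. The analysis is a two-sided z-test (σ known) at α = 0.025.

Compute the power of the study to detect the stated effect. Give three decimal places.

Noncentrality parameter: δ = d·√n = 1.01 × √10 = 3.1939
Two-sided α = 0.025 → critical value z_{0.0125} = 2.241.
Power = Φ(δ − 2.241) + Φ(−δ − 2.241) = Φ(0.952) + Φ(-5.435) = 0.8296 + 0.0000 = 0.8296.

Power ≈ 0.830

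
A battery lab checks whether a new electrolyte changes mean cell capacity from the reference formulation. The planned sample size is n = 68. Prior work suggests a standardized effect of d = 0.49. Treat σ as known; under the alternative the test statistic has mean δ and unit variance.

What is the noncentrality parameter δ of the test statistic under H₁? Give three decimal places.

The noncentrality parameter scales effect size by the design's sample-size factor: δ = d·√n = 0.49 × √68 = 4.0406

δ ≈ 4.041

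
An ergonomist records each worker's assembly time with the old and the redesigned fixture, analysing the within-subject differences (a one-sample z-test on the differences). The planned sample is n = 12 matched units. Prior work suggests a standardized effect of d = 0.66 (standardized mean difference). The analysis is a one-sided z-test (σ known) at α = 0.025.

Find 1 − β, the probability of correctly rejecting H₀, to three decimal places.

Power ≈ 0.628

Noncentrality parameter: δ = d·√n = 0.66 × √12 = 2.2863
One-sided α = 0.025 → critical value z_{0.025} = 1.960.
Power = Φ(δ − 1.960) = Φ(0.326) = 0.6279.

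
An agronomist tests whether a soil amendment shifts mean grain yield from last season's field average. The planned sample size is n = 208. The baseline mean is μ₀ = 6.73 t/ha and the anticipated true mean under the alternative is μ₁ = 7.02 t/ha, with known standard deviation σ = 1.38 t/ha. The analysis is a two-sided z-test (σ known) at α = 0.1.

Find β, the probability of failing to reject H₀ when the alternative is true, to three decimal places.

β ≈ 0.083

Standardized effect: d = |μ₁ − μ₀| / σ = |7.02 − 6.73| / 1.38 = 0.2101
Noncentrality parameter: δ = d·√n = 0.2101 × √208 = 3.0308
Critical value for a two-sided test at α = 0.1: z_{α/2} = 1.645.
Power = Φ(δ − 1.645) + Φ(−δ − 1.645) = Φ(1.386) + Φ(-4.676) = 0.9171 + 0.0000 = 0.9171.
Type II error: β = 1 − power = 1 − 0.9171 = 0.0829.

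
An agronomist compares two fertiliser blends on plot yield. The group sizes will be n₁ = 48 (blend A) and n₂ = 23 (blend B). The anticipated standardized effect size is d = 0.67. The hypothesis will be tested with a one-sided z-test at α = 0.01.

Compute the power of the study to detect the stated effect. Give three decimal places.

Power ≈ 0.624

Noncentrality parameter: δ = d / √(1/n₁ + 1/n₂) = 0.67 / √(1/48 + 1/23) = 2.6420
One-sided α = 0.01 → critical value z_{0.01} = 2.326.
Power = P(Z > 2.326 − δ) = Φ(0.316) = 0.6239.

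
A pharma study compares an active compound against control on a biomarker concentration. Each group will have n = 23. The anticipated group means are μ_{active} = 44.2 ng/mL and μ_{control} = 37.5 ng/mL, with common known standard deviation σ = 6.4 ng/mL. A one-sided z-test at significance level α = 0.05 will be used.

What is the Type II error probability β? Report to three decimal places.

β ≈ 0.028

Standardized effect: d = |μ_{active} − μ_{control}| / σ = |44.2 − 37.5| / 6.4 = 1.0469
Noncentrality parameter: λ = d·√(n/2) = 1.0469 × √(23/2) = 3.5501
One-sided α = 0.05 → critical value z_{0.05} = 1.645.
Power = Φ(λ − 1.645) = Φ(1.905) = 0.9716.
Type II error: β = 1 − power = 1 − 0.9716 = 0.0284.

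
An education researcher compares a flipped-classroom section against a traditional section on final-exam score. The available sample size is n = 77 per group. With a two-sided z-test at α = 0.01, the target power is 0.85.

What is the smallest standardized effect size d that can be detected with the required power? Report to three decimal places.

Required noncentrality: δ = z_{0.005} + z_{0.15} = 2.576 + 1.036 = 3.612.
(The second rejection-region term Φ(−δ − z_{α/2}) is negligible and dropped.)
δ = d·√(n/2) ⇒ d = δ/√(n/2) = 3.612/√(77/2) = 0.5822.

d ≈ 0.582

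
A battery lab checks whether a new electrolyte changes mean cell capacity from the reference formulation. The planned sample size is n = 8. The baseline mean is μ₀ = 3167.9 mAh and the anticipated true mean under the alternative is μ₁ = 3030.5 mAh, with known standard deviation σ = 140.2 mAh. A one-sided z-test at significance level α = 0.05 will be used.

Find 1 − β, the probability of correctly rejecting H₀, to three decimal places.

Standardized effect: d = |μ₁ − μ₀| / σ = |3030.5 − 3167.9| / 140.2 = 0.9800
Noncentrality parameter: δ = d·√n = 0.9800 × √8 = 2.7719
One-sided α = 0.05 → critical value z_{0.05} = 1.645.
Power = P(Z > 1.645 − δ) = Φ(1.127) = 0.8701.

Power ≈ 0.870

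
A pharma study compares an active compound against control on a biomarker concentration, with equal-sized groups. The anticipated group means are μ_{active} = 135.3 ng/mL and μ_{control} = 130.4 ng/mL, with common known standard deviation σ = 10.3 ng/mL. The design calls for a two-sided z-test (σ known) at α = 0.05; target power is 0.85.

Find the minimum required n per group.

n = 80 per group

Standardized effect: d = |μ_{active} − μ_{control}| / σ = |135.3 − 130.4| / 10.3 = 0.4757
For power 0.85 need Φ(δ − z_{0.025}) = 0.85, so δ = z_{0.025} + z_{0.15} = 1.960 + 1.036 = 2.996.
(For δ > 0 the lower-tail rejection region contributes negligibly to power, so the one-term inversion is standard.)
δ = d·√(n/2) ⇒ n = 2(δ/d)² = 2 × (2.996 / 0.4757)² = 79.34.
Rounding up, n = 80 per group.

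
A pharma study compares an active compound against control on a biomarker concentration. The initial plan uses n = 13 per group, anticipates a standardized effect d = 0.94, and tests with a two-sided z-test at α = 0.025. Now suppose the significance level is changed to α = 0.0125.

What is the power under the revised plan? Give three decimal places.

Power ≈ 0.460

δ = d·√(n/2) = 0.94 × √(13/2) = 2.3965 (unchanged). New critical value: z_{0.0063} = 2.498.
Revised power = Φ(δ − 2.498) + Φ(−δ − 2.498) = Φ(-0.101) + Φ(-4.894) = 0.4597 + 0.0000 = 0.4597.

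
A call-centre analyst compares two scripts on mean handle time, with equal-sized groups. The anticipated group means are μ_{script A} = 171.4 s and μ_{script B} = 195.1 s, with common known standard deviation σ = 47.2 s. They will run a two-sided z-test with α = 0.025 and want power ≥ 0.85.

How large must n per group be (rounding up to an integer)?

n = 86 per group

Standardized effect: d = |μ_{script A} − μ_{script B}| / σ = |171.4 − 195.1| / 47.2 = 0.5021
For power 0.85 need Φ(δ − z_{0.0125}) = 0.85, so δ = z_{0.0125} + z_{0.15} = 2.241 + 1.036 = 3.278.
(The Φ(−δ − z_{α/2}) term is vanishingly small for δ > 0 and is dropped in the standard sample-size formula.)
δ = d·√(n/2) ⇒ n = 2(δ/d)² = 2 × (3.278 / 0.5021)² = 85.23.
Round up to the next whole unit.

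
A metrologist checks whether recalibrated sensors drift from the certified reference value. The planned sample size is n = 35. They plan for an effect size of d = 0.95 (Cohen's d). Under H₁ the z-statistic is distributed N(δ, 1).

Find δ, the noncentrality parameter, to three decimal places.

δ ≈ 5.620

δ = d·√n = 0.95 × √35 = 5.6203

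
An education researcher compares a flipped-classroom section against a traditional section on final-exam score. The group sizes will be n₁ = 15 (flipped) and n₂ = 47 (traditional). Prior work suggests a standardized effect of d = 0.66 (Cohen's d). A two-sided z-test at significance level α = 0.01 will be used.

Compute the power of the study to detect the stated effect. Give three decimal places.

Noncentrality parameter: δ = d / √(1/n₁ + 1/n₂) = 0.66 / √(1/15 + 1/47) = 2.2256
Two-sided α = 0.01 → critical value z_{0.005} = 2.576.
Power = Φ(δ − 2.576) + Φ(−δ − 2.576) = Φ(-0.350) + Φ(-4.801) = 0.3631 + 0.0000 = 0.3631.

Power ≈ 0.363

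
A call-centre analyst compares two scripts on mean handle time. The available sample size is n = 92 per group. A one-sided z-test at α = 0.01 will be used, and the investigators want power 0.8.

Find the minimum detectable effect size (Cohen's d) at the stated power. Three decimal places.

Need Φ(δ − 2.326) = 0.8, so δ = 2.326 + 0.842 = 3.168.
δ = d·√(n/2) ⇒ d = δ/√(n/2) = 3.168/√(92/2) = 0.4671.

d ≈ 0.467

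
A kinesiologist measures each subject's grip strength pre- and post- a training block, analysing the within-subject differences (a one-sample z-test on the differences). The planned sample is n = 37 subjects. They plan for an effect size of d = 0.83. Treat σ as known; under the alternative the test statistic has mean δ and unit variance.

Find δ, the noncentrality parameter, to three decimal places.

The noncentrality parameter scales effect size by the design's sample-size factor: δ = d·√n = 0.83 × √37 = 5.0487

δ ≈ 5.049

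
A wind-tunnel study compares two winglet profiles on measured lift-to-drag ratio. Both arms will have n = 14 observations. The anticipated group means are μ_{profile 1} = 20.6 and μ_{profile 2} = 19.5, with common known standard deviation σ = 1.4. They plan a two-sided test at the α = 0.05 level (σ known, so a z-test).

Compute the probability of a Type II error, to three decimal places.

β ≈ 0.453

Standardized effect: d = |μ_{profile 1} − μ_{profile 2}| / σ = |20.6 − 19.5| / 1.4 = 0.7857
Noncentrality parameter: δ = d·√(n/2) = 0.7857 × √(14/2) = 2.0788
Two-sided α = 0.05 → critical value z_{0.025} = 1.960.
Power = Φ(δ − 1.960) + Φ(−δ − 1.960) = Φ(0.119) + Φ(-4.039) = 0.5473 + 0.0000 = 0.5473.
Type II error: β = 1 − power = 1 − 0.5473 = 0.4527.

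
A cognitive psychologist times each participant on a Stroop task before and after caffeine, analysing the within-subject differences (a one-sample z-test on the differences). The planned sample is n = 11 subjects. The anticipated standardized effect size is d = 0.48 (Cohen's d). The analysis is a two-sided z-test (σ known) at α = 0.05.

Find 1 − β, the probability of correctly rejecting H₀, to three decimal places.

Noncentrality parameter: δ = d·√n = 0.48 × √11 = 1.5920
Critical value for a two-sided test at α = 0.05: z_{α/2} = 1.960.
Power = Φ(δ − 1.960) + Φ(−δ − 1.960) = Φ(-0.368) + Φ(-3.552) = 0.3564 + 0.0002 = 0.3566.

Power ≈ 0.357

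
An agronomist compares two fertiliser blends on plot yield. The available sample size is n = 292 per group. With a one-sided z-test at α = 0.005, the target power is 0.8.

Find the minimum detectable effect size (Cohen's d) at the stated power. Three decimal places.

Need Φ(δ − 2.576) = 0.8, so δ = 2.576 + 0.842 = 3.417.
δ = d·√(n/2) ⇒ d = δ/√(n/2) = 3.417/√(292/2) = 0.2828.

d ≈ 0.283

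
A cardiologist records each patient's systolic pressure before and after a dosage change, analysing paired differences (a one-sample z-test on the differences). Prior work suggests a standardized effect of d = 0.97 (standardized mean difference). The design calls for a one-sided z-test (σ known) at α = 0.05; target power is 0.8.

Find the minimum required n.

n = 7

For power 0.8 need Φ(δ − z_{0.05}) = 0.8, so δ = z_{0.05} + z_{0.20} = 1.645 + 0.842 = 2.486.
δ = d·√n ⇒ n = (δ/d)² = (2.486 / 0.97)² = 6.57.
Round up to the next whole unit.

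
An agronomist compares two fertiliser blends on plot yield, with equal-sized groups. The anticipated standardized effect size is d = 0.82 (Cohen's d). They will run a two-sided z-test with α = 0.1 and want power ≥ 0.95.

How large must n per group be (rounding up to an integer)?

n = 33 per group

For power 0.95 need Φ(δ − z_{0.05}) = 0.95, so δ = z_{0.05} + z_{0.05} = 1.645 + 1.645 = 3.290.
(For δ > 0 the lower-tail rejection region contributes negligibly to power, so the one-term inversion is standard.)
δ = d·√(n/2) ⇒ n = 2(δ/d)² = 2 × (3.290 / 0.82)² = 32.19.
Round up to the next whole unit.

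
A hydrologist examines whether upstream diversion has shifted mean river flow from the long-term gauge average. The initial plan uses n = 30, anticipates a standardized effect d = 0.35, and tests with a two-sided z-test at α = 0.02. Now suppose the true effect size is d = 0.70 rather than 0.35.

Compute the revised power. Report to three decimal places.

Power ≈ 0.934

With d = 0.70: δ = d·√n = 0.70 × √30 = 3.8341. Critical value z_{0.01} = 2.326.
Revised power = Φ(δ − 2.326) + Φ(−δ − 2.326) = Φ(1.508) + Φ(-6.160) = 0.9342 + 0.0000 = 0.9342.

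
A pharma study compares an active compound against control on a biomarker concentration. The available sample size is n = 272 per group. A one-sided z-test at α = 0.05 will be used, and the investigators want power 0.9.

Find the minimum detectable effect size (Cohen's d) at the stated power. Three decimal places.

d ≈ 0.251

Required noncentrality: δ = z_{0.05} + z_{0.10} = 1.645 + 1.282 = 2.926.
δ = d·√(n/2) ⇒ d = δ/√(n/2) = 2.926/√(272/2) = 0.2509.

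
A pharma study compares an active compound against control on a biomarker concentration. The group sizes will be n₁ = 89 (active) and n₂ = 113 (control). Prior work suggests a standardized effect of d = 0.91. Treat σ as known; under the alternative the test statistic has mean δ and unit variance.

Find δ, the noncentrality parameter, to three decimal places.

δ ≈ 6.421

The noncentrality parameter scales effect size by the design's sample-size factor: δ = d / √(1/n₁ + 1/n₂) = 0.91 / √(1/89 + 1/113) = 6.4210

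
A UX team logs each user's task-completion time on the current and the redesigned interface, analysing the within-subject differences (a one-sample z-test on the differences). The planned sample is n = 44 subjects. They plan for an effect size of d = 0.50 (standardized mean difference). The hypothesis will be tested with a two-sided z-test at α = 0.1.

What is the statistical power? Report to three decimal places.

Power ≈ 0.953

Noncentrality parameter: δ = d·√n = 0.50 × √44 = 3.3166
Critical value for a two-sided test at α = 0.1: z_{α/2} = 1.645.
Power = Φ(δ − 1.645) + Φ(−δ − 1.645) = Φ(1.672) + Φ(-4.961) = 0.9527 + 0.0000 = 0.9527.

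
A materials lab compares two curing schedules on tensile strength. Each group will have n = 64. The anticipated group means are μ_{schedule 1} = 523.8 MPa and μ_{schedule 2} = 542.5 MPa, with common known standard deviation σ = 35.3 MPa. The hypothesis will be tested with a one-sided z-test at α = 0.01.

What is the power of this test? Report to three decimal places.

Standardized effect: d = |μ_{schedule 1} − μ_{schedule 2}| / σ = |523.8 − 542.5| / 35.3 = 0.5297
Noncentrality parameter: δ = d·√(n/2) = 0.5297 × √(64/2) = 2.9967
One-sided α = 0.01 → critical value z_{0.01} = 2.326.
Power = Φ(δ − 2.326) = Φ(0.670) = 0.7487.

Power ≈ 0.749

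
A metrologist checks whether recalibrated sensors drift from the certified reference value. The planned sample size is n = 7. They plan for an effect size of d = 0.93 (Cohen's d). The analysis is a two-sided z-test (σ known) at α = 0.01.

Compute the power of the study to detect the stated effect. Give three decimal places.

Power ≈ 0.454

Noncentrality parameter: δ = d·√n = 0.93 × √7 = 2.4605
Critical value for a two-sided test at α = 0.01: z_{α/2} = 2.576.
Power = Φ(δ − 2.576) + Φ(−δ − 2.576) = Φ(-0.115) + Φ(-5.036) = 0.4541 + 0.0000 = 0.4541.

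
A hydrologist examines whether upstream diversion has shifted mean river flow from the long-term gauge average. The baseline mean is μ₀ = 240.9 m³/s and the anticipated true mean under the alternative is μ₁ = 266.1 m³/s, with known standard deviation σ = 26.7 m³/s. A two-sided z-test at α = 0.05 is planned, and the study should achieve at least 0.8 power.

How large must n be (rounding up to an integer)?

n = 9

Standardized effect: d = |μ₁ − μ₀| / σ = |266.1 − 240.9| / 26.7 = 0.9438
Set Φ(δ − 1.960) = 0.8; then δ − 1.960 = Φ⁻¹(0.8) = 0.842, giving δ = 2.802.
(Ignoring the negligible lower-tail rejection probability gives the usual closed-form inversion.)
δ = d·√n ⇒ n = (δ/d)² = (2.802 / 0.9438)² = 8.81.
Rounding up, n = 9.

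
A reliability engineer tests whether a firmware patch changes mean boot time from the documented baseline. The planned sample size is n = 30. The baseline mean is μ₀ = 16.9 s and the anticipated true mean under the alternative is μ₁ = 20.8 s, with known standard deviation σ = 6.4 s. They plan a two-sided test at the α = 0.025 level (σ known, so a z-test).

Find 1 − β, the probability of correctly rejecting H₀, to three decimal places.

Power ≈ 0.864

Standardized effect: d = |μ₁ − μ₀| / σ = |20.8 − 16.9| / 6.4 = 0.6094
Noncentrality parameter: δ = d·√n = 0.6094 × √30 = 3.3377
Two-sided α = 0.025 → critical value z_{0.0125} = 2.241.
Power = Φ(δ − 2.241) + Φ(−δ − 2.241) = Φ(1.096) + Φ(-5.579) = 0.8635 + 0.0000 = 0.8635.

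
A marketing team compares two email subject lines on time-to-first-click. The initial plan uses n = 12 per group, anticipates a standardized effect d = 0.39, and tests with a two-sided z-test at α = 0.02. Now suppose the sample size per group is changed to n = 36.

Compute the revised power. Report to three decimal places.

With n = 36 per group: δ = d·√(n/2) = 0.39 × √(36/2) = 1.6546. Critical value z_{0.01} = 2.326.
Revised power = Φ(δ − 2.326) + Φ(−δ − 2.326) = Φ(-0.672) + Φ(-3.981) = 0.2509 + 0.0000 = 0.2509.

Power ≈ 0.251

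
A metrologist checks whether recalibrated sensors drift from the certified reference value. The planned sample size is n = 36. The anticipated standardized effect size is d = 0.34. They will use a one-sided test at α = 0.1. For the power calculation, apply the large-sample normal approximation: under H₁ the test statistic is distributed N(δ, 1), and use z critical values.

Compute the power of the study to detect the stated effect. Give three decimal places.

Power ≈ 0.776

Noncentrality parameter: δ = d·√n = 0.34 × √36 = 2.0400
One-sided α = 0.1 → critical value z_{0.1} = 1.282.
Power = P(Z > 1.282 − δ) = Φ(0.758) = 0.7759.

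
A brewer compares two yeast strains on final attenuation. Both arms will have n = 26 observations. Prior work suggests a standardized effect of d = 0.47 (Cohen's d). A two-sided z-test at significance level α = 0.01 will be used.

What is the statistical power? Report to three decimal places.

Power ≈ 0.189

Noncentrality parameter: δ = d·√(n/2) = 0.47 × √(26/2) = 1.6946
Critical value for a two-sided test at α = 0.01: z_{α/2} = 2.576.
Power = Φ(δ − 2.576) + Φ(−δ − 2.576) = Φ(-0.881) + Φ(-4.270) = 0.1891 + 0.0000 = 0.1891.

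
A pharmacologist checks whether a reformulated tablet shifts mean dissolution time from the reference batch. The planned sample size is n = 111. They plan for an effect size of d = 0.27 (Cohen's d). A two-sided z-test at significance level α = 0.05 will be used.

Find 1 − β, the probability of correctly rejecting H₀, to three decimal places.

Power ≈ 0.812

Noncentrality parameter: δ = d·√n = 0.27 × √111 = 2.8446
Critical value for a two-sided test at α = 0.05: z_{α/2} = 1.960.
Power = Φ(δ − 1.960) + Φ(−δ − 1.960) = Φ(0.885) + Φ(-4.805) = 0.8118 + 0.0000 = 0.8118.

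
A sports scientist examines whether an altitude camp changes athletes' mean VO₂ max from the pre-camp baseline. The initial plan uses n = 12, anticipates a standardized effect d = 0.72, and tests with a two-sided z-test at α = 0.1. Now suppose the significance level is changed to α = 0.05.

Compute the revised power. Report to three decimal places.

Power ≈ 0.703

δ = d·√n = 0.72 × √12 = 2.4942 (unchanged). New critical value: z_{0.025} = 1.960.
Revised power = Φ(δ − 1.960) + Φ(−δ − 1.960) = Φ(0.534) + Φ(-4.454) = 0.7034 + 0.0000 = 0.7034.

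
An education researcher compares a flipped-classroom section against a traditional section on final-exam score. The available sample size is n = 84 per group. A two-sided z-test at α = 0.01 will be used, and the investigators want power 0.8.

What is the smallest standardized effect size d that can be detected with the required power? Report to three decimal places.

d ≈ 0.527

Required noncentrality: δ = z_{0.005} + z_{0.20} = 2.576 + 0.842 = 3.417.
(The second rejection-region term Φ(−δ − z_{α/2}) is negligible and dropped.)
δ = d·√(n/2) ⇒ d = δ/√(n/2) = 3.417/√(84/2) = 0.5273.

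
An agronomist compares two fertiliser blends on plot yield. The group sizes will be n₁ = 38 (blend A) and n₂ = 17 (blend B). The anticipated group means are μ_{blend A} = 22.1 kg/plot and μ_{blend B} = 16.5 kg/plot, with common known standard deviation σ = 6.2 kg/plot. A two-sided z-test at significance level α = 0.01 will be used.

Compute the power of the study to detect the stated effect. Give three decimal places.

Standardized effect: d = |μ_{blend A} − μ_{blend B}| / σ = |22.1 − 16.5| / 6.2 = 0.9032
Noncentrality parameter: δ = d / √(1/n₁ + 1/n₂) = 0.9032 / √(1/38 + 1/17) = 3.0955
Critical value for a two-sided test at α = 0.01: z_{α/2} = 2.576.
Power = Φ(δ − 2.576) + Φ(−δ − 2.576) = Φ(0.520) + Φ(-5.671) = 0.6984 + 0.0000 = 0.6984.

Power ≈ 0.698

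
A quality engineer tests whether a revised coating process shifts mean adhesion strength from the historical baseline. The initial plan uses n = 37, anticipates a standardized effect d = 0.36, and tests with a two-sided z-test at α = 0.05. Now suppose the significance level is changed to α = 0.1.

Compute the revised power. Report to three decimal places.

δ = d·√n = 0.36 × √37 = 2.1898 (unchanged). New critical value: z_{0.05} = 1.645.
Revised power = Φ(δ − 1.645) + Φ(−δ − 1.645) = Φ(0.545) + Φ(-3.835) = 0.7071 + 0.0001 = 0.7072.

Power ≈ 0.707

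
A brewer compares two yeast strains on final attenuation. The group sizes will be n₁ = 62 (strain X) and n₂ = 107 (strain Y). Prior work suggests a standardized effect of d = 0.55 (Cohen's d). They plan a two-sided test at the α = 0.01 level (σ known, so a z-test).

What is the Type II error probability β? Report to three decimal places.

Noncentrality parameter: δ = d / √(1/n₁ + 1/n₂) = 0.55 / √(1/62 + 1/107) = 3.4459
Critical value for a two-sided test at α = 0.01: z_{α/2} = 2.576.
Power = Φ(δ − 2.576) + Φ(−δ − 2.576) = Φ(0.870) + Φ(-6.022) = 0.8079 + 0.0000 = 0.8079.
Type II error: β = 1 − power = 1 − 0.8079 = 0.1921.

β ≈ 0.192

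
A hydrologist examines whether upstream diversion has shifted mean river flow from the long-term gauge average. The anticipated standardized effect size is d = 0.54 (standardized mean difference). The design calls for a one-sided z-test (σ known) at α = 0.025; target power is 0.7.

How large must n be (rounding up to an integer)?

For power 0.7 need Φ(δ − z_{0.025}) = 0.7, so δ = z_{0.025} + z_{0.30} = 1.960 + 0.524 = 2.484.
δ = d·√n ⇒ n = (δ/d)² = (2.484 / 0.54)² = 21.17.
Round up to the next whole unit.

n = 22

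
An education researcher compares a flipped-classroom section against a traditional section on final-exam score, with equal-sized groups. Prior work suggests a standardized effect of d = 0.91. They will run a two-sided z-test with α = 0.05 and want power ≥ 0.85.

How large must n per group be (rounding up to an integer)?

n = 22 per group

For power 0.85 need Φ(δ − z_{0.025}) = 0.85, so δ = z_{0.025} + z_{0.15} = 1.960 + 1.036 = 2.996.
(For δ > 0 the lower-tail rejection region contributes negligibly to power, so the one-term inversion is standard.)
δ = d·√(n/2) ⇒ n = 2(δ/d)² = 2 × (2.996 / 0.91)² = 21.68.
Round up to the next whole unit.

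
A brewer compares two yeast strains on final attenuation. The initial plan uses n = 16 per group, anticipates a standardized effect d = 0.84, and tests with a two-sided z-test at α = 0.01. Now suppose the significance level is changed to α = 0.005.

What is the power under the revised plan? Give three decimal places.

Power ≈ 0.333

δ = d·√(n/2) = 0.84 × √(16/2) = 2.3759 (unchanged). New critical value: z_{0.0025} = 2.807.
Revised power = Φ(δ − 2.807) + Φ(−δ − 2.807) = Φ(-0.431) + Φ(-5.183) = 0.3332 + 0.0000 = 0.3332.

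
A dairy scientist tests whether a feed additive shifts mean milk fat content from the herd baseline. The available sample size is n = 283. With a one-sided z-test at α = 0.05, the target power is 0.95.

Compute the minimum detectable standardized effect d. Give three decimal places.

Need Φ(δ − 1.645) = 0.95, so δ = 1.645 + 1.645 = 3.290.
δ = d·√n ⇒ d = δ/√n = 3.290/√283 = 0.1956.

d ≈ 0.196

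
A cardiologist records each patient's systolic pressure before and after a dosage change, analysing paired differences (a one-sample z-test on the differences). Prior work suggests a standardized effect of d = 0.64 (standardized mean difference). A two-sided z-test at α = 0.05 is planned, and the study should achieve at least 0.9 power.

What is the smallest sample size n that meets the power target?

n = 26

Set Φ(δ − 1.960) = 0.9; then δ − 1.960 = Φ⁻¹(0.9) = 1.282, giving δ = 3.242.
(The Φ(−δ − z_{α/2}) term is vanishingly small for δ > 0 and is dropped in the standard sample-size formula.)
δ = d·√n ⇒ n = (δ/d)² = (3.242 / 0.64)² = 25.65.
Rounding up, n = 26.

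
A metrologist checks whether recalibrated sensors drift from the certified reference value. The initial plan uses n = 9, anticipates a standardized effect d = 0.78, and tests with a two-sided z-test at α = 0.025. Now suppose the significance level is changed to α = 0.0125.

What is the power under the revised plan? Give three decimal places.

Power ≈ 0.437

δ = d·√n = 0.78 × √9 = 2.3400 (unchanged). New critical value: z_{0.0063} = 2.498.
Revised power = Φ(δ − 2.498) + Φ(−δ − 2.498) = Φ(-0.158) + Φ(-4.838) = 0.4373 + 0.0000 = 0.4373.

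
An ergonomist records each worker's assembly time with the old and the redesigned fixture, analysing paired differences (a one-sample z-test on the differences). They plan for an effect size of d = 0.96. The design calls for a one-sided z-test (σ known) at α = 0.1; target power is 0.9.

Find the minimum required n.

Set Φ(δ − 1.282) = 0.9; then δ − 1.282 = Φ⁻¹(0.9) = 1.282, giving δ = 2.563.
δ = d·√n ⇒ n = (δ/d)² = (2.563 / 0.96)² = 7.13.
Round up to the next whole unit.

n = 8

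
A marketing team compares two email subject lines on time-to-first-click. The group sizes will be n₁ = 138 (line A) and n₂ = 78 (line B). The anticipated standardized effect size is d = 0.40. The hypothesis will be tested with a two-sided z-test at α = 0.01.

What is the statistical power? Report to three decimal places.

Noncentrality parameter: δ = d / √(1/n₁ + 1/n₂) = 0.40 / √(1/138 + 1/78) = 2.8237
Two-sided α = 0.01 → critical value z_{0.005} = 2.576.
Power = Φ(δ − 2.576) + Φ(−δ − 2.576) = Φ(0.248) + Φ(-5.400) = 0.5979 + 0.0000 = 0.5979.

Power ≈ 0.598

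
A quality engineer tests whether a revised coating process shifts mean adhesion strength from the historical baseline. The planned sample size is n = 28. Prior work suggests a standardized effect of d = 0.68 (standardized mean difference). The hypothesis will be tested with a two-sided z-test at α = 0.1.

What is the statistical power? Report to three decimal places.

Noncentrality parameter: δ = d·√n = 0.68 × √28 = 3.5982
Critical value for a two-sided test at α = 0.1: z_{α/2} = 1.645.
Power = Φ(δ − 1.645) + Φ(−δ − 1.645) = Φ(1.953) + Φ(-5.243) = 0.9746 + 0.0000 = 0.9746.

Power ≈ 0.975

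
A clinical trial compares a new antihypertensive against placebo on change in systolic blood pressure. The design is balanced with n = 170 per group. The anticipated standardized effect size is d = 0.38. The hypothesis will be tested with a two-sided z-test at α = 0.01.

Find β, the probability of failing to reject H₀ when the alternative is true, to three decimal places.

Noncentrality parameter: δ = d·√(n/2) = 0.38 × √(170/2) = 3.5034
Critical value for a two-sided test at α = 0.01: z_{α/2} = 2.576.
Power = Φ(δ − 2.576) + Φ(−δ − 2.576) = Φ(0.928) + Φ(-6.079) = 0.8232 + 0.0000 = 0.8232.
Type II error: β = 1 − power = 1 − 0.8232 = 0.1768.

β ≈ 0.177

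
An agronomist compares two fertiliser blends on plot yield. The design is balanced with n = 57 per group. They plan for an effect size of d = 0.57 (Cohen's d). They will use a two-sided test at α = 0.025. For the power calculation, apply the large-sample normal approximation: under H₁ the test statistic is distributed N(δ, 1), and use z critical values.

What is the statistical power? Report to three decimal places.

Power ≈ 0.789

Noncentrality parameter: δ = d·√(n/2) = 0.57 × √(57/2) = 3.0430
Two-sided α = 0.025 → critical value z_{0.0125} = 2.241.
Power = Φ(δ − 2.241) + Φ(−δ − 2.241) = Φ(0.802) + Φ(-5.284) = 0.7886 + 0.0000 = 0.7886.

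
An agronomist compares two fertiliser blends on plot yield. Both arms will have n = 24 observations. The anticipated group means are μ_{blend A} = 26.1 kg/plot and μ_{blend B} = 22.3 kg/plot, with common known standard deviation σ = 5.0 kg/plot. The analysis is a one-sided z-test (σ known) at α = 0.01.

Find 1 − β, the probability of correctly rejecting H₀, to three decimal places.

Power ≈ 0.620

Standardized effect: d = |μ_{blend A} − μ_{blend B}| / σ = |26.1 − 22.3| / 5.0 = 0.7600
Noncentrality parameter: δ = d·√(n/2) = 0.7600 × √(24/2) = 2.6327
One-sided α = 0.01 → critical value z_{0.01} = 2.326.
Power = P(Z > 2.326 − δ) = Φ(0.306) = 0.6203.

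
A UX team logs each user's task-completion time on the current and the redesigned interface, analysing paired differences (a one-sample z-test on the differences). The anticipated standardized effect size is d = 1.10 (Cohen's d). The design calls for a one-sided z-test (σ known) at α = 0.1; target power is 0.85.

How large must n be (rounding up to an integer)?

For power 0.85 need Φ(δ − z_{0.1}) = 0.85, so δ = z_{0.1} + z_{0.15} = 1.282 + 1.036 = 2.318.
δ = d·√n ⇒ n = (δ/d)² = (2.318 / 1.10)² = 4.44.
Round up to the next whole unit.

n = 5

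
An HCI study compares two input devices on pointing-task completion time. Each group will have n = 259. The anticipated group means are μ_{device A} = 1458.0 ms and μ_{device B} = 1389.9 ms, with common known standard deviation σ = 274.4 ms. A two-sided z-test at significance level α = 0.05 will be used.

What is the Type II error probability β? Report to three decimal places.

β ≈ 0.194

Standardized effect: d = |μ_{device A} − μ_{device B}| / σ = |1458.0 − 1389.9| / 274.4 = 0.2482
Noncentrality parameter: δ = d·√(n/2) = 0.2482 × √(259/2) = 2.8242
Two-sided α = 0.05 → critical value z_{0.025} = 1.960.
Power = Φ(δ − 1.960) + Φ(−δ − 1.960) = Φ(0.864) + Φ(-4.784) = 0.8063 + 0.0000 = 0.8063.
Type II error: β = 1 − power = 1 − 0.8063 = 0.1937.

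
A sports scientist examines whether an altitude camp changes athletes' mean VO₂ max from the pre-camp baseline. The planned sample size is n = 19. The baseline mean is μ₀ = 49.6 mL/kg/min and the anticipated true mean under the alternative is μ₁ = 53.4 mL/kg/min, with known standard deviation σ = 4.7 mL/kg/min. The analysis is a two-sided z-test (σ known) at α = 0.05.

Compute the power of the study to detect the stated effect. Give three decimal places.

Power ≈ 0.941

Standardized effect: d = |μ₁ − μ₀| / σ = |53.4 − 49.6| / 4.7 = 0.8085
Noncentrality parameter: δ = d·√n = 0.8085 × √19 = 3.5242
Two-sided α = 0.05 → critical value z_{0.025} = 1.960.
Power = Φ(δ − 1.960) + Φ(−δ − 1.960) = Φ(1.564) + Φ(-5.484) = 0.9411 + 0.0000 = 0.9411.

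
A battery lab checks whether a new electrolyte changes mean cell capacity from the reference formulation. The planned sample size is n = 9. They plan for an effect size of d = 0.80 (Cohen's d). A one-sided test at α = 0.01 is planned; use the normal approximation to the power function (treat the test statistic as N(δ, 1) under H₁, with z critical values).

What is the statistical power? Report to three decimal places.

Power ≈ 0.529

Noncentrality parameter: λ = d·√n = 0.80 × √9 = 2.4000
One-sided α = 0.01 → critical value z_{0.01} = 2.326.
Power = Φ(λ − 2.326) = Φ(0.074) = 0.5294.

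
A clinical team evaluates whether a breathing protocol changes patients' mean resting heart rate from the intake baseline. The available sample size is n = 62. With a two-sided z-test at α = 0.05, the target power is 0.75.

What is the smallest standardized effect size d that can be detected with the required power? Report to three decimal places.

Need Φ(δ − 1.960) = 0.75, so δ = 1.960 + 0.674 = 2.634.
(The second rejection-region term Φ(−δ − z_{α/2}) is negligible and dropped.)
δ = d·√n ⇒ d = δ/√n = 2.634/√62 = 0.3346.

d ≈ 0.335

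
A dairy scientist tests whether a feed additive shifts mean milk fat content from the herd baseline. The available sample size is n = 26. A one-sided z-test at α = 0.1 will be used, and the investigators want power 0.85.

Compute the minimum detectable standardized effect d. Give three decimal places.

d ≈ 0.455

Need Φ(δ − 1.282) = 0.85, so δ = 1.282 + 1.036 = 2.318.
δ = d·√n ⇒ d = δ/√n = 2.318/√26 = 0.4546.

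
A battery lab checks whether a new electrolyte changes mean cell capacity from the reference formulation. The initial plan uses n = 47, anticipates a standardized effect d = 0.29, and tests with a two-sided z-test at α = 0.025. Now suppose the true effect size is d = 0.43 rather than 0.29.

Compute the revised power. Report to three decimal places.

Power ≈ 0.760

With d = 0.43: δ = d·√n = 0.43 × √47 = 2.9479. Critical value z_{0.0125} = 2.241.
Revised power = Φ(δ − 2.241) + Φ(−δ − 2.241) = Φ(0.707) + Φ(-5.189) = 0.7601 + 0.0000 = 0.7601.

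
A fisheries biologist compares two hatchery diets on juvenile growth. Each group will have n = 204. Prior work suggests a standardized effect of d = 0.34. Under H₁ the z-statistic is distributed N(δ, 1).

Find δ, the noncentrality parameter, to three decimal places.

δ ≈ 3.434

The noncentrality parameter scales effect size by the design's sample-size factor: δ = d·√(n/2) = 0.34 × √(204/2) = 3.4338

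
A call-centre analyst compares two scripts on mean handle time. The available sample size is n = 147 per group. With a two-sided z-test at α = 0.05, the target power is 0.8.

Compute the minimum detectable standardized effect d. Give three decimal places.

d ≈ 0.327

Need Φ(δ − 1.960) = 0.8, so δ = 1.960 + 0.842 = 2.802.
(Lower-tail contribution to power is negligible for δ > 0.)
δ = d·√(n/2) ⇒ d = δ/√(n/2) = 2.802/√(147/2) = 0.3268.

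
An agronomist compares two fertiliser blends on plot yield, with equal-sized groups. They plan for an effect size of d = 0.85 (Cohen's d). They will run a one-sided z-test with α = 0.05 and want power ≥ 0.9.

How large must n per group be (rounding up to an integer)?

Set Φ(δ − 1.645) = 0.9; then δ − 1.645 = Φ⁻¹(0.9) = 1.282, giving δ = 2.926.
δ = d·√(n/2) ⇒ n = 2(δ/d)² = 2 × (2.926 / 0.85)² = 23.71.
Rounding up, n = 24 per group.

n = 24 per group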